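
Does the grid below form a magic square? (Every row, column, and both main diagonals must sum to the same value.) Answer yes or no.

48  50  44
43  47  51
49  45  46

Row 1: 48 + 50 + 44 = 142.
Row 2: 43 + 47 + 51 = 141.
Row 3: 49 + 45 + 46 = 140.
Column 1: 48 + 43 + 49 = 140.
Column 2: 50 + 47 + 45 = 142.
Column 3: 44 + 51 + 46 = 141.
Main diagonal: 48 + 47 + 46 = 141.
Anti-diagonal: 44 + 47 + 49 = 140.

No — row 1 sums to 142 but row 2 sums to 141.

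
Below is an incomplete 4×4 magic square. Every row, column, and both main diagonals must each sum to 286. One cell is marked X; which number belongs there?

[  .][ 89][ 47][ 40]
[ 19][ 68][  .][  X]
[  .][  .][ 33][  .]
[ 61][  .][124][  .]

117

Row 1 must total 286; the given cells sum to 176, so (1,1) = 110.
Column 1: 110 + 19 + 61 + ? = 286, so (3,1) = 96.
Column 3 must total 286; the given cells sum to 204, so (2,3) = 82.
Using main diagonal: 110 + 68 + 33 + ? → (4,4) = 286 − 211 = 75.
Anti-diagonal needs 286; the known cells sum to 183, so (3,2) = 103.
From row 2, 286 − (19 + 68 + 82) gives (2,4) = 117.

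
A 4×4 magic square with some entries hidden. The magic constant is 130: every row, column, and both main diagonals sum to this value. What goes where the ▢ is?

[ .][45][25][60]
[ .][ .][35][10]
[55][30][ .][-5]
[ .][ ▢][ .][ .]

Row 1: 45 + 25 + 60 + ? = 130, so (1,1) = 0.
Row 3: 55 + 30 + (-5) + ? = 130, so (3,3) = 50.
Column 3: 25 + 35 + 50 + ? = 130, so (4,3) = 20.
Column 4 must total 130; the given cells sum to 65, so (4,4) = 65.
From main diagonal, 130 − (0 + 50 + 65) gives (2,2) = 15.
The remaining cell in anti-diagonal is (4,1) = 130 − 125 = 5.
Row 2 must total 130; the given cells sum to 60, so (2,1) = 70.
The remaining cell in row 4 is (4,2) = 130 − 90 = 40.

40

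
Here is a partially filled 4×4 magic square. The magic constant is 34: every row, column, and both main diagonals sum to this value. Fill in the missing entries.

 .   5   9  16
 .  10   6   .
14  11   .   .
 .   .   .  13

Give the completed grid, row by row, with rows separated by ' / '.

The remaining cell in row 1 is (1,1) = 34 − 30 = 4.
From column 2, 34 − (5 + 10 + 11) gives (4,2) = 8.
Main diagonal must total 34; the given cells sum to 27, so (3,3) = 7.
Anti-diagonal must total 34; the given cells sum to 33, so (4,1) = 1.
Row 3: 14 + 11 + 7 + ? = 34, so (3,4) = 2.
Row 4 needs 34; the known cells sum to 22, so (4,3) = 12.
Using column 1: 4 + 14 + 1 + ? → (2,1) = 34 − 19 = 15.
The remaining cell in column 4 is (2,4) = 34 − 31 = 3.

4 5 9 16 / 15 10 6 3 / 14 11 7 2 / 1 8 12 13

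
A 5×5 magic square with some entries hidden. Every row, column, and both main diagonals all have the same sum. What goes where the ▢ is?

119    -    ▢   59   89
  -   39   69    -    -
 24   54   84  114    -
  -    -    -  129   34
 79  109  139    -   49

Main diagonal is complete and sums to 420; that is the magic constant.
Row 3 needs 420; the known cells sum to 276, so (3,5) = 144.
Row 5 must total 420; the given cells sum to 376, so (5,4) = 44.
Using column 4: 59 + 114 + 129 + 44 + ? → (2,4) = 420 − 346 = 74.
Column 5: 89 + 144 + 34 + 49 + ? = 420, so (2,5) = 104.
Anti-diagonal: 89 + 74 + 84 + 79 + ? = 420, so (4,2) = 94.
Row 2 needs 420; the known cells sum to 286, so (2,1) = 134.
Column 1 needs 420; the known cells sum to 356, so (4,1) = 64.
Column 2 must total 420; the given cells sum to 296, so (1,2) = 124.
From row 1, 420 − (119 + 124 + 59 + 89) gives (1,3) = 29.

29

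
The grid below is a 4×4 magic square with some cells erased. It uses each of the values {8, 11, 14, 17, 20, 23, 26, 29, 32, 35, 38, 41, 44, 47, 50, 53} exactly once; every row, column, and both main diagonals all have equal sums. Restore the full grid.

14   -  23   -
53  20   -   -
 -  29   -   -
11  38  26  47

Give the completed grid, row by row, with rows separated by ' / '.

14 35 23 50 / 53 20 32 17 / 44 29 41 8 / 11 38 26 47

The 16 entries sum to 488, so each line sums to 488/4 = 122.
Column 1 needs 122; the known cells sum to 78, so (3,1) = 44.
The remaining cell in column 2 is (1,2) = 122 − 87 = 35.
From main diagonal, 122 − (14 + 20 + 47) gives (3,3) = 41.
Row 1: 14 + 35 + 23 + ? = 122, so (1,4) = 50.
Row 3 must total 122; the given cells sum to 114, so (3,4) = 8.
The remaining cell in column 3 is (2,3) = 122 − 90 = 32.
Column 4: 50 + 8 + 47 + ? = 122, so (2,4) = 17.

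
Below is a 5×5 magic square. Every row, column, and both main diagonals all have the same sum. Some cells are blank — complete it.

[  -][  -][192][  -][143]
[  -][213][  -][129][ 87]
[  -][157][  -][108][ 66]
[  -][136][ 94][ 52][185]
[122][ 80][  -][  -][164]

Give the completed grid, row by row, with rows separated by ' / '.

101 59 192 150 143 / 45 213 171 129 87 / 199 157 115 108 66 / 178 136 94 52 185 / 122 80 73 206 164

Column 5 is already complete: 143 + 87 + 66 + 185 + 164 = 645, so that is the magic constant.
Row 4: 136 + 94 + 52 + 185 + ? = 645, so (4,1) = 178.
Column 2 needs 645; the known cells sum to 586, so (1,2) = 59.
Anti-diagonal must total 645; the given cells sum to 530, so (3,3) = 115.
Row 3: 157 + 115 + 108 + 66 + ? = 645, so (3,1) = 199.
Main diagonal must total 645; the given cells sum to 544, so (1,1) = 101.
Row 1: 101 + 59 + 192 + 143 + ? = 645, so (1,4) = 150.
Column 1 needs 645; the known cells sum to 600, so (2,1) = 45.
The remaining cell in column 4 is (5,4) = 645 − 439 = 206.
From row 2, 645 − (45 + 213 + 129 + 87) gives (2,3) = 171.
Row 5 must total 645; the given cells sum to 572, so (5,3) = 73.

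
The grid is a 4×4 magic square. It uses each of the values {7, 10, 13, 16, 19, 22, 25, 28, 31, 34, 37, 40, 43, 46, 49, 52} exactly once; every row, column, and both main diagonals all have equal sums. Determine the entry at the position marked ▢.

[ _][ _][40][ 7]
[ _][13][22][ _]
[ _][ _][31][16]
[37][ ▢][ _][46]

The 16 entries sum to 472, so each line sums to 472/4 = 118.
The remaining cell in column 3 is (4,3) = 118 − 93 = 25.
Column 4: 7 + 16 + 46 + ? = 118, so (2,4) = 49.
Main diagonal needs 118; the known cells sum to 90, so (1,1) = 28.
Anti-diagonal must total 118; the given cells sum to 66, so (3,2) = 52.
Row 1 must total 118; the given cells sum to 75, so (1,2) = 43.
Row 2: 13 + 22 + 49 + ? = 118, so (2,1) = 34.
The remaining cell in row 3 is (3,1) = 118 − 99 = 19.
Row 4: 37 + 25 + 46 + ? = 118, so (4,2) = 10.

10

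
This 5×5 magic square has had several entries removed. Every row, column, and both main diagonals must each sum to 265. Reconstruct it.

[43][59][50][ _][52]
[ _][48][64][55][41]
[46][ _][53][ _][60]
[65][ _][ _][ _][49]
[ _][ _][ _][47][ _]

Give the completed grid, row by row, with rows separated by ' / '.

43 59 50 61 52 / 57 48 64 55 41 / 46 62 53 44 60 / 65 51 42 58 49 / 54 45 56 47 63

The remaining cell in row 1 is (1,4) = 265 − 204 = 61.
Using row 2: 48 + 64 + 55 + 41 + ? → (2,1) = 265 − 208 = 57.
From column 1, 265 − (43 + 57 + 46 + 65) gives (5,1) = 54.
Column 5 must total 265; the given cells sum to 202, so (5,5) = 63.
Using main diagonal: 43 + 48 + 53 + 63 + ? → (4,4) = 265 − 207 = 58.
The remaining cell in anti-diagonal is (4,2) = 265 − 214 = 51.
Row 4 needs 265; the known cells sum to 223, so (4,3) = 42.
From column 3, 265 − (50 + 64 + 53 + 42) gives (5,3) = 56.
Column 4 needs 265; the known cells sum to 221, so (3,4) = 44.
Using row 3: 46 + 53 + 44 + 60 + ? → (3,2) = 265 − 203 = 62.
The remaining cell in row 5 is (5,2) = 265 − 220 = 45.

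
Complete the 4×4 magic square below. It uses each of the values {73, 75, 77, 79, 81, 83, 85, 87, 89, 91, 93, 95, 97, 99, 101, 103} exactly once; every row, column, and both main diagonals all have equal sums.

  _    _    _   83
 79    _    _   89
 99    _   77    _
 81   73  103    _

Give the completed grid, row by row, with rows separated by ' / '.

The 16 entries sum to 1408, so each line sums to 1408/4 = 352.
The remaining cell in row 4 is (4,4) = 352 − 257 = 95.
From column 1, 352 − (79 + 99 + 81) gives (1,1) = 93.
From column 4, 352 − (83 + 89 + 95) gives (3,4) = 85.
Main diagonal needs 352; the known cells sum to 265, so (2,2) = 87.
Row 2 must total 352; the given cells sum to 255, so (2,3) = 97.
Row 3: 99 + 77 + 85 + ? = 352, so (3,2) = 91.
Column 2: 87 + 91 + 73 + ? = 352, so (1,2) = 101.
Column 3: 97 + 77 + 103 + ? = 352, so (1,3) = 75.

93 101 75 83 / 79 87 97 89 / 99 91 77 85 / 81 73 103 95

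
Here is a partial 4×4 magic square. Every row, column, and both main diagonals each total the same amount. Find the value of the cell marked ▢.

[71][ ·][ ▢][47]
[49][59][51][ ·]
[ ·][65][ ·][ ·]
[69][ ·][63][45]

61

Anti-diagonal is complete and sums to 232; that is the magic constant.
Row 2: 49 + 59 + 51 + ? = 232, so (2,4) = 73.
Using row 4: 69 + 63 + 45 + ? → (4,2) = 232 − 177 = 55.
Column 1 must total 232; the given cells sum to 189, so (3,1) = 43.
From column 2, 232 − (59 + 65 + 55) gives (1,2) = 53.
From column 4, 232 − (47 + 73 + 45) gives (3,4) = 67.
Using main diagonal: 71 + 59 + 45 + ? → (3,3) = 232 − 175 = 57.
Row 1 must total 232; the given cells sum to 171, so (1,3) = 61.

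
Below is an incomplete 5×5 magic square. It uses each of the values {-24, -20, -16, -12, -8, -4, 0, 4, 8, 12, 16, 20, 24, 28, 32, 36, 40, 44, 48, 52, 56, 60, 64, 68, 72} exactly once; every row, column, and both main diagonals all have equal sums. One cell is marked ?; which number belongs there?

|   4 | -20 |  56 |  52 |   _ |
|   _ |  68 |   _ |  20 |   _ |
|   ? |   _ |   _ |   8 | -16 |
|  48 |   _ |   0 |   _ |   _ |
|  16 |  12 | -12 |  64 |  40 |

60

The 25 entries sum to 600, so each line sums to 600/5 = 120.
The remaining cell in row 1 is (1,5) = 120 − 92 = 28.
Column 4: 52 + 20 + 8 + 64 + ? = 120, so (4,4) = -24.
Main diagonal must total 120; the given cells sum to 88, so (3,3) = 32.
Anti-diagonal: 28 + 20 + 32 + 16 + ? = 120, so (4,2) = 24.
Row 4 needs 120; the known cells sum to 48, so (4,5) = 72.
Column 2: -20 + 68 + 24 + 12 + ? = 120, so (3,2) = 36.
Column 3 needs 120; the known cells sum to 76, so (2,3) = 44.
From column 5, 120 − (28 + (-16) + 72 + 40) gives (2,5) = -4.
Using row 2: 68 + 44 + 20 + (-4) + ? → (2,1) = 120 − 128 = -8.
Row 3 needs 120; the known cells sum to 60, so (3,1) = 60.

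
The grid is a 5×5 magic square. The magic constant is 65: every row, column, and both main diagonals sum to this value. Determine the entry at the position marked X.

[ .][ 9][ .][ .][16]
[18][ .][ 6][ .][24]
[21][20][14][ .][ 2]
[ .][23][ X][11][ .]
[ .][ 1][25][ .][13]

The remaining cell in row 3 is (3,4) = 65 − 57 = 8.
Using column 2: 9 + 20 + 23 + 1 + ? → (2,2) = 65 − 53 = 12.
From column 5, 65 − (16 + 24 + 2 + 13) gives (4,5) = 10.
Using main diagonal: 12 + 14 + 11 + 13 + ? → (1,1) = 65 − 50 = 15.
Row 2 must total 65; the given cells sum to 60, so (2,4) = 5.
Anti-diagonal must total 65; the given cells sum to 58, so (5,1) = 7.
The remaining cell in row 5 is (5,4) = 65 − 46 = 19.
Column 1 must total 65; the given cells sum to 61, so (4,1) = 4.
The remaining cell in column 4 is (1,4) = 65 − 43 = 22.
From row 1, 65 − (15 + 9 + 22 + 16) gives (1,3) = 3.
Row 4: 4 + 23 + 11 + 10 + ? = 65, so (4,3) = 17.

17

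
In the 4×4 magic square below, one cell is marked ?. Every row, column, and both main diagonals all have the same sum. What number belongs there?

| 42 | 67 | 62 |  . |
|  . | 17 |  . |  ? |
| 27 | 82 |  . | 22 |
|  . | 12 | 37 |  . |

77

Column 2 is complete and sums to 178; that is the magic constant.
Row 1 must total 178; the given cells sum to 171, so (1,4) = 7.
Row 3: 27 + 82 + 22 + ? = 178, so (3,3) = 47.
The remaining cell in column 3 is (2,3) = 178 − 146 = 32.
From main diagonal, 178 − (42 + 17 + 47) gives (4,4) = 72.
The remaining cell in anti-diagonal is (4,1) = 178 − 121 = 57.
Column 1 must total 178; the given cells sum to 126, so (2,1) = 52.
Column 4 needs 178; the known cells sum to 101, so (2,4) = 77.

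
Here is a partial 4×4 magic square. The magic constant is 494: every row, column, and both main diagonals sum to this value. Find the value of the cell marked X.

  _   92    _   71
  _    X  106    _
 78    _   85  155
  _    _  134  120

127

From row 3, 494 − (78 + 85 + 155) gives (3,2) = 176.
Column 3 needs 494; the known cells sum to 325, so (1,3) = 169.
The remaining cell in column 4 is (2,4) = 494 − 346 = 148.
Anti-diagonal needs 494; the known cells sum to 353, so (4,1) = 141.
Row 1: 92 + 169 + 71 + ? = 494, so (1,1) = 162.
Row 4 needs 494; the known cells sum to 395, so (4,2) = 99.
From column 1, 494 − (162 + 78 + 141) gives (2,1) = 113.
Column 2: 92 + 176 + 99 + ? = 494, so (2,2) = 127.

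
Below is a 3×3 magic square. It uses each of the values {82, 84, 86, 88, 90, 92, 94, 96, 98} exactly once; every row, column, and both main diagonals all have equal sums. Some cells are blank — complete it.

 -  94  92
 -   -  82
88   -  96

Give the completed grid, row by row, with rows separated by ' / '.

84 94 92 / 98 90 82 / 88 86 96

The 9 entries sum to 810, so each line sums to 810/3 = 270.
Using row 1: 94 + 92 + ? → (1,1) = 270 − 186 = 84.
From row 3, 270 − (88 + 96) gives (3,2) = 86.
Using column 1: 84 + 88 + ? → (2,1) = 270 − 172 = 98.
Using column 2: 94 + 86 + ? → (2,2) = 270 − 180 = 90.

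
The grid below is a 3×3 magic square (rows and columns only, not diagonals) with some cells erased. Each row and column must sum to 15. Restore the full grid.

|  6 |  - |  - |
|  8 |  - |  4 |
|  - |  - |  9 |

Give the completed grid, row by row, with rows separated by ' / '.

6 7 2 / 8 3 4 / 1 5 9

Row 2 needs 15; the known cells sum to 12, so (2,2) = 3.
From column 1, 15 − (6 + 8) gives (3,1) = 1.
Column 3 must total 15; the given cells sum to 13, so (1,3) = 2.
From row 1, 15 − (6 + 2) gives (1,2) = 7.
The remaining cell in row 3 is (3,2) = 15 − 10 = 5.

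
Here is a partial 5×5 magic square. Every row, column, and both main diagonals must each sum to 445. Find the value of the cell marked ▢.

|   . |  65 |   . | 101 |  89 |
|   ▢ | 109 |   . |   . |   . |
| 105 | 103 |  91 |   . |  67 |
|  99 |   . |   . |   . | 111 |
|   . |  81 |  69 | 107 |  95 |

Row 3 needs 445; the known cells sum to 366, so (3,4) = 79.
Row 5 must total 445; the given cells sum to 352, so (5,1) = 93.
The remaining cell in column 2 is (4,2) = 445 − 358 = 87.
Using column 5: 89 + 67 + 111 + 95 + ? → (2,5) = 445 − 362 = 83.
From anti-diagonal, 445 − (89 + 91 + 87 + 93) gives (2,4) = 85.
Column 4 needs 445; the known cells sum to 372, so (4,4) = 73.
Main diagonal: 109 + 91 + 73 + 95 + ? = 445, so (1,1) = 77.
The remaining cell in row 1 is (1,3) = 445 − 332 = 113.
The remaining cell in row 4 is (4,3) = 445 − 370 = 75.
Column 1: 77 + 105 + 99 + 93 + ? = 445, so (2,1) = 71.

71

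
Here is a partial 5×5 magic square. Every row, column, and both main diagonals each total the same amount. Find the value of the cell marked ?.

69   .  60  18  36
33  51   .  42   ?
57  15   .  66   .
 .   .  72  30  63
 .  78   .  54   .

Column 4 is complete and sums to 210; that is the magic constant.
Row 1: 69 + 60 + 18 + 36 + ? = 210, so (1,2) = 27.
Column 2: 27 + 51 + 15 + 78 + ? = 210, so (4,2) = 39.
Using row 4: 39 + 72 + 30 + 63 + ? → (4,1) = 210 − 204 = 6.
The remaining cell in column 1 is (5,1) = 210 − 165 = 45.
Anti-diagonal: 36 + 42 + 39 + 45 + ? = 210, so (3,3) = 48.
Row 3 must total 210; the given cells sum to 186, so (3,5) = 24.
Main diagonal must total 210; the given cells sum to 198, so (5,5) = 12.
Row 5: 45 + 78 + 54 + 12 + ? = 210, so (5,3) = 21.
Using column 3: 60 + 48 + 72 + 21 + ? → (2,3) = 210 − 201 = 9.
The remaining cell in column 5 is (2,5) = 210 − 135 = 75.

75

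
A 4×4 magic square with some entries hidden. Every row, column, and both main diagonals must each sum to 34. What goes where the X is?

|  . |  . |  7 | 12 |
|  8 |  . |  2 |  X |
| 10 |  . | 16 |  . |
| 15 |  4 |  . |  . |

Column 1: 8 + 10 + 15 + ? = 34, so (1,1) = 1.
Column 3 needs 34; the known cells sum to 25, so (4,3) = 9.
Using anti-diagonal: 12 + 2 + 15 + ? → (3,2) = 34 − 29 = 5.
Using row 1: 1 + 7 + 12 + ? → (1,2) = 34 − 20 = 14.
Using row 3: 10 + 5 + 16 + ? → (3,4) = 34 − 31 = 3.
Using row 4: 15 + 4 + 9 + ? → (4,4) = 34 − 28 = 6.
From column 2, 34 − (14 + 5 + 4) gives (2,2) = 11.
Column 4: 12 + 3 + 6 + ? = 34, so (2,4) = 13.

13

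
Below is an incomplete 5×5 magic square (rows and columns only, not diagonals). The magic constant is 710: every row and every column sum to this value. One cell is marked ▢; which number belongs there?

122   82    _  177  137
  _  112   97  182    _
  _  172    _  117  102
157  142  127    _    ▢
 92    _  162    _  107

Row 1 must total 710; the given cells sum to 518, so (1,3) = 192.
Column 2 must total 710; the given cells sum to 508, so (5,2) = 202.
From column 3, 710 − (192 + 97 + 127 + 162) gives (3,3) = 132.
Row 3 needs 710; the known cells sum to 523, so (3,1) = 187.
From row 5, 710 − (92 + 202 + 162 + 107) gives (5,4) = 147.
The remaining cell in column 1 is (2,1) = 710 − 558 = 152.
Column 4 needs 710; the known cells sum to 623, so (4,4) = 87.
The remaining cell in row 2 is (2,5) = 710 − 543 = 167.
Row 4 needs 710; the known cells sum to 513, so (4,5) = 197.

197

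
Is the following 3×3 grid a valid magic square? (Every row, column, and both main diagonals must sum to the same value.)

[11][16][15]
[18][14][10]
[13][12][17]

Row 1: 11 + 16 + 15 = 42.
Row 2: 18 + 14 + 10 = 42.
Row 3: 13 + 12 + 17 = 42.
Column 1: 11 + 18 + 13 = 42.
Column 2: 16 + 14 + 12 = 42.
Column 3: 15 + 10 + 17 = 42.
Main diagonal: 11 + 14 + 17 = 42.
Anti-diagonal: 15 + 14 + 13 = 42.
All lines sum to 42.

Yes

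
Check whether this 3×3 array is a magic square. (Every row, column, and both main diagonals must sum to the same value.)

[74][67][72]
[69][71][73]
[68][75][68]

No — column 1 sums to 211 but row 2 sums to 213.

Row 1: 74 + 67 + 72 = 213.
Row 2: 69 + 71 + 73 = 213.
Row 3: 68 + 75 + 68 = 211.
Column 1: 74 + 69 + 68 = 211.
Column 2: 67 + 71 + 75 = 213.
Column 3: 72 + 73 + 68 = 213.
Main diagonal: 74 + 71 + 68 = 213.
Anti-diagonal: 72 + 71 + 68 = 211.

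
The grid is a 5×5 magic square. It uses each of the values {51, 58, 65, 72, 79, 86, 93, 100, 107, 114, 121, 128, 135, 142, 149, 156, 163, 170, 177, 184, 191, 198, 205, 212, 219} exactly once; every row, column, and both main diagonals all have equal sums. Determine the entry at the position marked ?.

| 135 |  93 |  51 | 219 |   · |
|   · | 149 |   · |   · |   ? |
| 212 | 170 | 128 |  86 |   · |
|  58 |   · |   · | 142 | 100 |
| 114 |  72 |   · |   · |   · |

The 25 entries sum to 3375, so each line sums to 3375/5 = 675.
Row 1: 135 + 93 + 51 + 219 + ? = 675, so (1,5) = 177.
Row 3: 212 + 170 + 128 + 86 + ? = 675, so (3,5) = 79.
The remaining cell in column 1 is (2,1) = 675 − 519 = 156.
From column 2, 675 − (93 + 149 + 170 + 72) gives (4,2) = 191.
Main diagonal needs 675; the known cells sum to 554, so (5,5) = 121.
The remaining cell in anti-diagonal is (2,4) = 675 − 610 = 65.
Using row 4: 58 + 191 + 142 + 100 + ? → (4,3) = 675 − 491 = 184.
Column 4 must total 675; the given cells sum to 512, so (5,4) = 163.
Column 5 must total 675; the given cells sum to 477, so (2,5) = 198.

198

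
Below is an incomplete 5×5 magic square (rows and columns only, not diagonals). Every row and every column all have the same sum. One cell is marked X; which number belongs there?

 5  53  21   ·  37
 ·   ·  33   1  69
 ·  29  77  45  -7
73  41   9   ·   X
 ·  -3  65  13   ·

25

Column 3 is complete and sums to 205; that is the magic constant.
Row 1: 5 + 53 + 21 + 37 + ? = 205, so (1,4) = 89.
The remaining cell in row 3 is (3,1) = 205 − 144 = 61.
Column 2 must total 205; the given cells sum to 120, so (2,2) = 85.
Column 4: 89 + 1 + 45 + 13 + ? = 205, so (4,4) = 57.
Row 2 needs 205; the known cells sum to 188, so (2,1) = 17.
Row 4 must total 205; the given cells sum to 180, so (4,5) = 25.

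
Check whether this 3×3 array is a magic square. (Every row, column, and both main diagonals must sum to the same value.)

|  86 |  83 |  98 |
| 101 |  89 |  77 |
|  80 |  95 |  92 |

Yes

Row 1: 86 + 83 + 98 = 267.
Row 2: 101 + 89 + 77 = 267.
Row 3: 80 + 95 + 92 = 267.
Column 1: 86 + 101 + 80 = 267.
Column 2: 83 + 89 + 95 = 267.
Column 3: 98 + 77 + 92 = 267.
Main diagonal: 86 + 89 + 92 = 267.
Anti-diagonal: 98 + 89 + 80 = 267.
All lines sum to 267.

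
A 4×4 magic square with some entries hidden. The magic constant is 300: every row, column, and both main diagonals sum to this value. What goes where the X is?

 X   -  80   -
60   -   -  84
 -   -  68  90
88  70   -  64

86

Row 4: 88 + 70 + 64 + ? = 300, so (4,3) = 78.
Column 3 needs 300; the known cells sum to 226, so (2,3) = 74.
The remaining cell in column 4 is (1,4) = 300 − 238 = 62.
Using anti-diagonal: 62 + 74 + 88 + ? → (3,2) = 300 − 224 = 76.
The remaining cell in row 2 is (2,2) = 300 − 218 = 82.
Row 3: 76 + 68 + 90 + ? = 300, so (3,1) = 66.
Using column 1: 60 + 66 + 88 + ? → (1,1) = 300 − 214 = 86.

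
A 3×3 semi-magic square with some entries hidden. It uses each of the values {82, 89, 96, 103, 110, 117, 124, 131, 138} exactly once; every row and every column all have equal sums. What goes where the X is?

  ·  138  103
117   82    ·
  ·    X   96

The 9 entries sum to 990, so each line sums to 990/3 = 330.
Row 1 needs 330; the known cells sum to 241, so (1,1) = 89.
Row 2 must total 330; the given cells sum to 199, so (2,3) = 131.
Column 1 needs 330; the known cells sum to 206, so (3,1) = 124.
Using column 2: 138 + 82 + ? → (3,2) = 330 − 220 = 110.

110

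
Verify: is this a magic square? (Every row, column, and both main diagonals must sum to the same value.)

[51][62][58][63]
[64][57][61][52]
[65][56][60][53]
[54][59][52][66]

Row 1: 51 + 62 + 58 + 63 = 234.
Row 2: 64 + 57 + 61 + 52 = 234.
Row 3: 65 + 56 + 60 + 53 = 234.
Row 4: 54 + 59 + 52 + 66 = 231.
Column 1: 51 + 64 + 65 + 54 = 234.
Column 2: 62 + 57 + 56 + 59 = 234.
Column 3: 58 + 61 + 60 + 52 = 231.
Column 4: 63 + 52 + 53 + 66 = 234.
Main diagonal: 51 + 57 + 60 + 66 = 234.
Anti-diagonal: 63 + 61 + 56 + 54 = 234.

No — column 1 sums to 234 but column 3 sums to 231.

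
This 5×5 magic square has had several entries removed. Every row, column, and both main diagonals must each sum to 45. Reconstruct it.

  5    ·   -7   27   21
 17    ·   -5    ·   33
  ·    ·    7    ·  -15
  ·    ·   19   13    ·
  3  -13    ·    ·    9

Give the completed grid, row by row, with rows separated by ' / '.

5 -1 -7 27 21 / 17 11 -5 -11 33 / 29 23 7 1 -15 / -9 25 19 13 -3 / 3 -13 31 15 9

Row 1: 5 + (-7) + 27 + 21 + ? = 45, so (1,2) = -1.
From column 3, 45 − (-7 + (-5) + 7 + 19) gives (5,3) = 31.
Column 5 needs 45; the known cells sum to 48, so (4,5) = -3.
From main diagonal, 45 − (5 + 7 + 13 + 9) gives (2,2) = 11.
Row 2 needs 45; the known cells sum to 56, so (2,4) = -11.
Row 5: 3 + (-13) + 31 + 9 + ? = 45, so (5,4) = 15.
Column 4: 27 + (-11) + 13 + 15 + ? = 45, so (3,4) = 1.
Anti-diagonal needs 45; the known cells sum to 20, so (4,2) = 25.
Row 4 must total 45; the given cells sum to 54, so (4,1) = -9.
Column 1 needs 45; the known cells sum to 16, so (3,1) = 29.
From column 2, 45 − (-1 + 11 + 25 + (-13)) gives (3,2) = 23.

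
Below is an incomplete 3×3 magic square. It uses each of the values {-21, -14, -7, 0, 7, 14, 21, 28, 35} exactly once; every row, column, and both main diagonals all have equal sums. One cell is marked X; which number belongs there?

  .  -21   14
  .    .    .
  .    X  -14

35

The 9 entries sum to 63, so each line sums to 63/3 = 21.
Row 1 must total 21; the given cells sum to -7, so (1,1) = 28.
Column 3 must total 21; the given cells sum to 0, so (2,3) = 21.
Main diagonal must total 21; the given cells sum to 14, so (2,2) = 7.
Anti-diagonal: 14 + 7 + ? = 21, so (3,1) = 0.
Using row 2: 7 + 21 + ? → (2,1) = 21 − 28 = -7.
From row 3, 21 − (0 + (-14)) gives (3,2) = 35.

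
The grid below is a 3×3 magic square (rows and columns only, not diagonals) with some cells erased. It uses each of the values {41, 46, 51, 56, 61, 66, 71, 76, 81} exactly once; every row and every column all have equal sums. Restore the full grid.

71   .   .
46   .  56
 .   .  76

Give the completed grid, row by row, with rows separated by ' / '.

The 9 entries sum to 549, so each line sums to 549/3 = 183.
Row 2 must total 183; the given cells sum to 102, so (2,2) = 81.
The remaining cell in column 1 is (3,1) = 183 − 117 = 66.
The remaining cell in column 3 is (1,3) = 183 − 132 = 51.
Using row 1: 71 + 51 + ? → (1,2) = 183 − 122 = 61.
The remaining cell in row 3 is (3,2) = 183 − 142 = 41.

71 61 51 / 46 81 56 / 66 41 76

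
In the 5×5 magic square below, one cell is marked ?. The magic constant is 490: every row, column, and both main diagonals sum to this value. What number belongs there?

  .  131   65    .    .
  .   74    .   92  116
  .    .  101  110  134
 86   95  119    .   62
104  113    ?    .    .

122

Row 4: 86 + 95 + 119 + 62 + ? = 490, so (4,4) = 128.
Column 2 needs 490; the known cells sum to 413, so (3,2) = 77.
Using anti-diagonal: 92 + 101 + 95 + 104 + ? → (1,5) = 490 − 392 = 98.
Row 3: 77 + 101 + 110 + 134 + ? = 490, so (3,1) = 68.
The remaining cell in column 5 is (5,5) = 490 − 410 = 80.
Main diagonal: 74 + 101 + 128 + 80 + ? = 490, so (1,1) = 107.
Using row 1: 107 + 131 + 65 + 98 + ? → (1,4) = 490 − 401 = 89.
Column 1 needs 490; the known cells sum to 365, so (2,1) = 125.
Column 4 must total 490; the given cells sum to 419, so (5,4) = 71.
The remaining cell in row 2 is (2,3) = 490 − 407 = 83.
Row 5 must total 490; the given cells sum to 368, so (5,3) = 122.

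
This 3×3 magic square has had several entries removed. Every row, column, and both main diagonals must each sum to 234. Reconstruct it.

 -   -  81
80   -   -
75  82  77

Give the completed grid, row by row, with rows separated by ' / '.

Column 1 needs 234; the known cells sum to 155, so (1,1) = 79.
From column 3, 234 − (81 + 77) gives (2,3) = 76.
The remaining cell in main diagonal is (2,2) = 234 − 156 = 78.
From row 1, 234 − (79 + 81) gives (1,2) = 74.

79 74 81 / 80 78 76 / 75 82 77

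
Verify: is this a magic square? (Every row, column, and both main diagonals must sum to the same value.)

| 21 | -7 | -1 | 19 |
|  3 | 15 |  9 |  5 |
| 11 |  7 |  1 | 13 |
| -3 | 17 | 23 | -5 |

Yes

Row 1: 21 + (-7) + (-1) + 19 = 32.
Row 2: 3 + 15 + 9 + 5 = 32.
Row 3: 11 + 7 + 1 + 13 = 32.
Row 4: -3 + 17 + 23 + (-5) = 32.
Column 1: 21 + 3 + 11 + (-3) = 32.
Column 2: -7 + 15 + 7 + 17 = 32.
Column 3: -1 + 9 + 1 + 23 = 32.
Column 4: 19 + 5 + 13 + (-5) = 32.
Main diagonal: 21 + 15 + 1 + (-5) = 32.
Anti-diagonal: 19 + 9 + 7 + (-3) = 32.
All lines sum to 32.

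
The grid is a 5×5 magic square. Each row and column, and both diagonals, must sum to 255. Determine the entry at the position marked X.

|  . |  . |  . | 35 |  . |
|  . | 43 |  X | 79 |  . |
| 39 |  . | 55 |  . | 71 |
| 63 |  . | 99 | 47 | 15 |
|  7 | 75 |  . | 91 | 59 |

From row 4, 255 − (63 + 99 + 47 + 15) gives (4,2) = 31.
From row 5, 255 − (7 + 75 + 91 + 59) gives (5,3) = 23.
From column 4, 255 − (35 + 79 + 47 + 91) gives (3,4) = 3.
Using main diagonal: 43 + 55 + 47 + 59 + ? → (1,1) = 255 − 204 = 51.
From anti-diagonal, 255 − (79 + 55 + 31 + 7) gives (1,5) = 83.
Row 3 must total 255; the given cells sum to 168, so (3,2) = 87.
From column 1, 255 − (51 + 39 + 63 + 7) gives (2,1) = 95.
From column 2, 255 − (43 + 87 + 31 + 75) gives (1,2) = 19.
Column 5 must total 255; the given cells sum to 228, so (2,5) = 27.
Using row 1: 51 + 19 + 35 + 83 + ? → (1,3) = 255 − 188 = 67.
Row 2 needs 255; the known cells sum to 244, so (2,3) = 11.

11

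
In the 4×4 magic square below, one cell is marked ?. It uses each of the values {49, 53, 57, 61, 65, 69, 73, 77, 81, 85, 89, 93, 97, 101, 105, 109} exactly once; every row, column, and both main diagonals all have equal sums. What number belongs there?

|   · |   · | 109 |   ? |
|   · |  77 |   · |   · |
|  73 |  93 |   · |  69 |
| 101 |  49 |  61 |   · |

57

The 16 entries sum to 1264, so each line sums to 1264/4 = 316.
From row 3, 316 − (73 + 93 + 69) gives (3,3) = 81.
From row 4, 316 − (101 + 49 + 61) gives (4,4) = 105.
From column 2, 316 − (77 + 93 + 49) gives (1,2) = 97.
Column 3 must total 316; the given cells sum to 251, so (2,3) = 65.
From main diagonal, 316 − (77 + 81 + 105) gives (1,1) = 53.
Using anti-diagonal: 65 + 93 + 101 + ? → (1,4) = 316 − 259 = 57.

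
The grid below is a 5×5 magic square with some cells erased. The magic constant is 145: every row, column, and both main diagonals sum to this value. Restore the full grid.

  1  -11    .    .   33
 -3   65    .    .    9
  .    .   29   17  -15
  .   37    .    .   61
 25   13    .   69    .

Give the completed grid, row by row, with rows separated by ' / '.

1 -11 77 45 33 / -3 65 53 21 9 / 73 41 29 17 -15 / 49 37 5 -7 61 / 25 13 -19 69 57

Column 2: -11 + 65 + 37 + 13 + ? = 145, so (3,2) = 41.
Column 5: 33 + 9 + (-15) + 61 + ? = 145, so (5,5) = 57.
Using main diagonal: 1 + 65 + 29 + 57 + ? → (4,4) = 145 − 152 = -7.
Anti-diagonal needs 145; the known cells sum to 124, so (2,4) = 21.
Row 2 must total 145; the given cells sum to 92, so (2,3) = 53.
Row 3 needs 145; the known cells sum to 72, so (3,1) = 73.
From row 5, 145 − (25 + 13 + 69 + 57) gives (5,3) = -19.
Column 1 needs 145; the known cells sum to 96, so (4,1) = 49.
Column 4: 21 + 17 + (-7) + 69 + ? = 145, so (1,4) = 45.
Using row 1: 1 + (-11) + 45 + 33 + ? → (1,3) = 145 − 68 = 77.
From row 4, 145 − (49 + 37 + (-7) + 61) gives (4,3) = 5.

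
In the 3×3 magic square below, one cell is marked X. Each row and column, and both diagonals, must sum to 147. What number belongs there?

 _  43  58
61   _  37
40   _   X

Using row 1: 43 + 58 + ? → (1,1) = 147 − 101 = 46.
The remaining cell in row 2 is (2,2) = 147 − 98 = 49.
From column 2, 147 − (43 + 49) gives (3,2) = 55.
The remaining cell in column 3 is (3,3) = 147 − 95 = 52.

52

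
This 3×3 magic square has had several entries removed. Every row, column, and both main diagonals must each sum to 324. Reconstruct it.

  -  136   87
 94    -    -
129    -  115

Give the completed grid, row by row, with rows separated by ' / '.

101 136 87 / 94 108 122 / 129 80 115

Row 1 must total 324; the given cells sum to 223, so (1,1) = 101.
Using row 3: 129 + 115 + ? → (3,2) = 324 − 244 = 80.
Column 2 must total 324; the given cells sum to 216, so (2,2) = 108.
The remaining cell in column 3 is (2,3) = 324 − 202 = 122.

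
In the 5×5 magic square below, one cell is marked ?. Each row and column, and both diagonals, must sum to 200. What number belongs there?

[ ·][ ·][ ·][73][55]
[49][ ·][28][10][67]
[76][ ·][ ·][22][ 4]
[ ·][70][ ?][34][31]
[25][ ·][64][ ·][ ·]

52

Row 2 must total 200; the given cells sum to 154, so (2,2) = 46.
Column 4 must total 200; the given cells sum to 139, so (5,4) = 61.
From column 5, 200 − (55 + 67 + 4 + 31) gives (5,5) = 43.
The remaining cell in anti-diagonal is (3,3) = 200 − 160 = 40.
Row 3 must total 200; the given cells sum to 142, so (3,2) = 58.
Row 5 must total 200; the given cells sum to 193, so (5,2) = 7.
Using column 2: 46 + 58 + 70 + 7 + ? → (1,2) = 200 − 181 = 19.
The remaining cell in main diagonal is (1,1) = 200 − 163 = 37.
Row 1: 37 + 19 + 73 + 55 + ? = 200, so (1,3) = 16.
From column 1, 200 − (37 + 49 + 76 + 25) gives (4,1) = 13.
Column 3 needs 200; the known cells sum to 148, so (4,3) = 52.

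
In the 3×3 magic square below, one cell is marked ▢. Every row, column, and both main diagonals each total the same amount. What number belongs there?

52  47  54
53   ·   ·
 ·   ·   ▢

Row 1 is complete and sums to 153; that is the magic constant.
Column 1: 52 + 53 + ? = 153, so (3,1) = 48.
The remaining cell in anti-diagonal is (2,2) = 153 − 102 = 51.
The remaining cell in row 2 is (2,3) = 153 − 104 = 49.
From column 2, 153 − (47 + 51) gives (3,2) = 55.
The remaining cell in column 3 is (3,3) = 153 − 103 = 50.

50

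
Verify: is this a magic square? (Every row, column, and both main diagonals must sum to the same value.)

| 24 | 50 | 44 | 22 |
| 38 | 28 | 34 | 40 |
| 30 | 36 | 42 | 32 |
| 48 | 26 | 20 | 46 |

Row 1: 24 + 50 + 44 + 22 = 140.
Row 2: 38 + 28 + 34 + 40 = 140.
Row 3: 30 + 36 + 42 + 32 = 140.
Row 4: 48 + 26 + 20 + 46 = 140.
Column 1: 24 + 38 + 30 + 48 = 140.
Column 2: 50 + 28 + 36 + 26 = 140.
Column 3: 44 + 34 + 42 + 20 = 140.
Column 4: 22 + 40 + 32 + 46 = 140.
Main diagonal: 24 + 28 + 42 + 46 = 140.
Anti-diagonal: 22 + 34 + 36 + 48 = 140.
All lines sum to 140.

Yes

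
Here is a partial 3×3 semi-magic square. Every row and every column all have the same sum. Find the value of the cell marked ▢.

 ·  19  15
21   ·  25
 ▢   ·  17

13

Column 3 is complete and sums to 57; that is the magic constant.
The remaining cell in row 1 is (1,1) = 57 − 34 = 23.
Row 2: 21 + 25 + ? = 57, so (2,2) = 11.
Column 1 must total 57; the given cells sum to 44, so (3,1) = 13.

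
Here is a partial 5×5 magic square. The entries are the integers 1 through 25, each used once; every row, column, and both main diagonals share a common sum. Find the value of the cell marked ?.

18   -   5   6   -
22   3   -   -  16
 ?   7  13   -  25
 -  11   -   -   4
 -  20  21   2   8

1

The entries are 1 through 25, which sum to 325, so each line sums to 325/5 = 65.
Row 5: 20 + 21 + 2 + 8 + ? = 65, so (5,1) = 14.
Using column 2: 3 + 7 + 11 + 20 + ? → (1,2) = 65 − 41 = 24.
The remaining cell in column 5 is (1,5) = 65 − 53 = 12.
Using main diagonal: 18 + 3 + 13 + 8 + ? → (4,4) = 65 − 42 = 23.
Anti-diagonal: 12 + 13 + 11 + 14 + ? = 65, so (2,4) = 15.
Row 2 must total 65; the given cells sum to 56, so (2,3) = 9.
Column 3: 5 + 9 + 13 + 21 + ? = 65, so (4,3) = 17.
Column 4 must total 65; the given cells sum to 46, so (3,4) = 19.
Row 3 must total 65; the given cells sum to 64, so (3,1) = 1.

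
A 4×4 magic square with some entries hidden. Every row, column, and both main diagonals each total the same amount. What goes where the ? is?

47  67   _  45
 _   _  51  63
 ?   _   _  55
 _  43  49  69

Column 4 is complete and sums to 232; that is the magic constant.
The remaining cell in row 1 is (1,3) = 232 − 159 = 73.
Using row 4: 43 + 49 + 69 + ? → (4,1) = 232 − 161 = 71.
Column 3 must total 232; the given cells sum to 173, so (3,3) = 59.
Using main diagonal: 47 + 59 + 69 + ? → (2,2) = 232 − 175 = 57.
Anti-diagonal: 45 + 51 + 71 + ? = 232, so (3,2) = 65.
Row 2 must total 232; the given cells sum to 171, so (2,1) = 61.
Using row 3: 65 + 59 + 55 + ? → (3,1) = 232 − 179 = 53.

53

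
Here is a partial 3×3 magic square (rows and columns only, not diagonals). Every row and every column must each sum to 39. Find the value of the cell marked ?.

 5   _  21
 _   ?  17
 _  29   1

Using row 1: 5 + 21 + ? → (1,2) = 39 − 26 = 13.
Row 3 must total 39; the given cells sum to 30, so (3,1) = 9.
Column 1 must total 39; the given cells sum to 14, so (2,1) = 25.
Column 2: 13 + 29 + ? = 39, so (2,2) = -3.

-3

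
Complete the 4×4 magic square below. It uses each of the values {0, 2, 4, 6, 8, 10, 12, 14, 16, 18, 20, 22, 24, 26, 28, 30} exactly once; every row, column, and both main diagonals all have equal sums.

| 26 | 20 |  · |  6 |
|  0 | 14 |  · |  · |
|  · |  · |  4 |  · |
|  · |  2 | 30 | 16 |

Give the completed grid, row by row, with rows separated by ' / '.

The 16 entries sum to 240, so each line sums to 240/4 = 60.
Row 1 must total 60; the given cells sum to 52, so (1,3) = 8.
Using row 4: 2 + 30 + 16 + ? → (4,1) = 60 − 48 = 12.
Column 1: 26 + 0 + 12 + ? = 60, so (3,1) = 22.
Column 2: 20 + 14 + 2 + ? = 60, so (3,2) = 24.
Column 3 must total 60; the given cells sum to 42, so (2,3) = 18.
The remaining cell in row 2 is (2,4) = 60 − 32 = 28.
The remaining cell in row 3 is (3,4) = 60 − 50 = 10.

26 20 8 6 / 0 14 18 28 / 22 24 4 10 / 12 2 30 16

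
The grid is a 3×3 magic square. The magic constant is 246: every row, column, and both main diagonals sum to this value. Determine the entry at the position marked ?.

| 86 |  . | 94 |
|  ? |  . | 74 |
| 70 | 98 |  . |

90

The remaining cell in row 1 is (1,2) = 246 − 180 = 66.
Row 3 must total 246; the given cells sum to 168, so (3,3) = 78.
Column 1 needs 246; the known cells sum to 156, so (2,1) = 90.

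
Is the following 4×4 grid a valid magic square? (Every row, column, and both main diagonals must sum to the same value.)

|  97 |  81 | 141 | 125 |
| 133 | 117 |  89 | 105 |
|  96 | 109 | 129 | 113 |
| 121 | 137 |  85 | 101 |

Row 1: 97 + 81 + 141 + 125 = 444.
Row 2: 133 + 117 + 89 + 105 = 444.
Row 3: 96 + 109 + 129 + 113 = 447.
Row 4: 121 + 137 + 85 + 101 = 444.
Column 1: 97 + 133 + 96 + 121 = 447.
Column 2: 81 + 117 + 109 + 137 = 444.
Column 3: 141 + 89 + 129 + 85 = 444.
Column 4: 125 + 105 + 113 + 101 = 444.
Main diagonal: 97 + 117 + 129 + 101 = 444.
Anti-diagonal: 125 + 89 + 109 + 121 = 444.

No — column 1 sums to 447 but anti-diagonal sums to 444.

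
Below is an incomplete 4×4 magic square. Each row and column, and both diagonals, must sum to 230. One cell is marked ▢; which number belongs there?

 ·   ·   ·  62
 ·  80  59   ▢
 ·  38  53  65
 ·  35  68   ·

Row 3 must total 230; the given cells sum to 156, so (3,1) = 74.
Column 2: 80 + 38 + 35 + ? = 230, so (1,2) = 77.
Column 3 needs 230; the known cells sum to 180, so (1,3) = 50.
Anti-diagonal must total 230; the given cells sum to 159, so (4,1) = 71.
Using row 1: 77 + 50 + 62 + ? → (1,1) = 230 − 189 = 41.
Row 4: 71 + 35 + 68 + ? = 230, so (4,4) = 56.
Using column 1: 41 + 74 + 71 + ? → (2,1) = 230 − 186 = 44.
Using column 4: 62 + 65 + 56 + ? → (2,4) = 230 − 183 = 47.

47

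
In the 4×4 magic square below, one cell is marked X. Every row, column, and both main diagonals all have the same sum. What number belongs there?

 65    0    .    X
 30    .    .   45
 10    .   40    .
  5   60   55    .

50

Column 1 is complete and sums to 110; that is the magic constant.
Row 4 must total 110; the given cells sum to 120, so (4,4) = -10.
Using main diagonal: 65 + 40 + (-10) + ? → (2,2) = 110 − 95 = 15.
Row 2: 30 + 15 + 45 + ? = 110, so (2,3) = 20.
The remaining cell in column 2 is (3,2) = 110 − 75 = 35.
The remaining cell in column 3 is (1,3) = 110 − 115 = -5.
Anti-diagonal must total 110; the given cells sum to 60, so (1,4) = 50.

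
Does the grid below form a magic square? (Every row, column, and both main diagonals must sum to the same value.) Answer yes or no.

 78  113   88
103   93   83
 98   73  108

Row 1: 78 + 113 + 88 = 279.
Row 2: 103 + 93 + 83 = 279.
Row 3: 98 + 73 + 108 = 279.
Column 1: 78 + 103 + 98 = 279.
Column 2: 113 + 93 + 73 = 279.
Column 3: 88 + 83 + 108 = 279.
Main diagonal: 78 + 93 + 108 = 279.
Anti-diagonal: 88 + 93 + 98 = 279.
All lines sum to 279.

Yes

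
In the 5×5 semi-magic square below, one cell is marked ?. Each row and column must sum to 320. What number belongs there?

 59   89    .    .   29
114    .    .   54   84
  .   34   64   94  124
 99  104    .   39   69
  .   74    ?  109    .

79

The remaining cell in row 3 is (3,1) = 320 − 316 = 4.
The remaining cell in row 4 is (4,3) = 320 − 311 = 9.
The remaining cell in column 1 is (5,1) = 320 − 276 = 44.
Column 2 must total 320; the given cells sum to 301, so (2,2) = 19.
Using column 4: 54 + 94 + 39 + 109 + ? → (1,4) = 320 − 296 = 24.
Column 5 needs 320; the known cells sum to 306, so (5,5) = 14.
Using row 1: 59 + 89 + 24 + 29 + ? → (1,3) = 320 − 201 = 119.
Row 2 needs 320; the known cells sum to 271, so (2,3) = 49.
Row 5: 44 + 74 + 109 + 14 + ? = 320, so (5,3) = 79.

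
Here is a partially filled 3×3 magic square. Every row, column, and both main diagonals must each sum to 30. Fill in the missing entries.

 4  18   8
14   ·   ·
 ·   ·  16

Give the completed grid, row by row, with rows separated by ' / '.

4 18 8 / 14 10 6 / 12 2 16

Column 1 must total 30; the given cells sum to 18, so (3,1) = 12.
Column 3: 8 + 16 + ? = 30, so (2,3) = 6.
Main diagonal needs 30; the known cells sum to 20, so (2,2) = 10.
From row 3, 30 − (12 + 16) gives (3,2) = 2.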